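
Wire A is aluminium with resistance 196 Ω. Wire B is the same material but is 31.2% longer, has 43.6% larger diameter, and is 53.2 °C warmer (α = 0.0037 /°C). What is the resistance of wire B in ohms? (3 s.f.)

149 Ω

R ∝ ρL/d² with ρ ∝ (1+αΔT), so R_B/R_A = (1 + 31.2/100) × (1 + 43.6/100)⁻² × (1 + 0.0037×53.2)
= 1.312 × 0.4849 × 1.197 = 0.7615
R_B = 0.7615 × 196 = 149 Ω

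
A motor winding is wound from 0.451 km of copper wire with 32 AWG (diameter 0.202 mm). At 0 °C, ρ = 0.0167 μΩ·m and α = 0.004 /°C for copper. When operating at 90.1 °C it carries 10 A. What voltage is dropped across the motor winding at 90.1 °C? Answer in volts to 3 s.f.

3200 V

ρ = 0.0167 μΩ·m = 1.67×10^-8 Ω·m
A = π(0.202/2 mm)² = π(1.0100e-04 m)² = 3.205e-08 m²
R₍0₎ = ρL/A = (1.67×10^-8)(451)/(3.205e-08) = 235 Ω
R₍90.1₎ = R₍0₎(1 + αΔT) = 235 × (1 + 0.004×90.1) = 319.7 Ω
V = IR = 10 × 319.7 = 3200 V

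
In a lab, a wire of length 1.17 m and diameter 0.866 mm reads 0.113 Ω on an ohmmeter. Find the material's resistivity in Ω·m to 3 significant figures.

5.69×10^-8 Ω·m

A = π(d/2)² = π(4.3300e-04 m)² = 5.890e-07 m²
ρ = RA/L = (0.113)(5.890e-07)/(1.17) = 5.69×10^-8 Ω·m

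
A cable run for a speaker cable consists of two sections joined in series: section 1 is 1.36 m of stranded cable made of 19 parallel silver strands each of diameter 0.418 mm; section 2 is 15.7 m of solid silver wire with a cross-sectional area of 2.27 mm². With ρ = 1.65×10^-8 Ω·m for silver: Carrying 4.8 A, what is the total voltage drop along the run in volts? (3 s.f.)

0.589 V

Section 1: A_strand = π(2.0900e-04)² = 1.372e-07 m²; R₁ = ρL/(N·A_s) = (1.65×10^-8)(1.36)/(19×1.372e-07) = 0.008607 Ω
Section 2: A = 2.27 mm² = 2.270e-06 m²
R₂ = (1.65×10^-8)(15.7)/(2.270e-06) = 0.1141 Ω
R = R₁ + R₂ = 0.1227 Ω
V = IR = 4.8 × 0.1227 = 0.589 V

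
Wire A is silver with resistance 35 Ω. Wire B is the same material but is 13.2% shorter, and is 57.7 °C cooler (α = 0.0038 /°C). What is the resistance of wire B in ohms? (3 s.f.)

23.7 Ω

R ∝ ρL/d² with ρ ∝ (1+αΔT), so R_B/R_A = (1 − 13.2/100) × (1 − 0.0038×57.7)
= 0.868 × 0.7807 = 0.6777
R_B = 0.6777 × 35 = 23.7 Ω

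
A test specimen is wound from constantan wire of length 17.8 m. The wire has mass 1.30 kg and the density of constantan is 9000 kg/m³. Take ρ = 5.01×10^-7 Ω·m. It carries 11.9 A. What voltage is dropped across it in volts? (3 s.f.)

13.1 V

A = m/(density·L) = 1.3/(9000×17.8) = 8.1149e-06 m²
R = ρL/A = (5.01×10^-7)(17.8)/(8.1149e-06) = 1.099 Ω
V = IR = 11.9 × 1.099 = 13.1 V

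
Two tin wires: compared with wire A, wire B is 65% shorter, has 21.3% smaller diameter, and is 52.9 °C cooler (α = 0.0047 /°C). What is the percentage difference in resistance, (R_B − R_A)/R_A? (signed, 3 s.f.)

R ∝ ρL/d² with ρ ∝ (1+αΔT), so R_B/R_A = (1 − 65/100) × (1 − 21.3/100)⁻² × (1 − 0.0047×52.9)
= 0.35 × 1.615 × 0.7514 = 0.4246
(R_B − R_A)/R_A = 0.4246 − 1 = -57.5%

-57.5%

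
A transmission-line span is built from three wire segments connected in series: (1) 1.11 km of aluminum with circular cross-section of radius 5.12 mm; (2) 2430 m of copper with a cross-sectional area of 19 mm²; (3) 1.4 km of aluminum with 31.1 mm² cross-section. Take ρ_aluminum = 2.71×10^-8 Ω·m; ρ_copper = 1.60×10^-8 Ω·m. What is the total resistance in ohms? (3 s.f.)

3.63 Ω

Seg 1: A = πr² = π(5.1200e-03 m)² = 8.235e-05 m²
R_1 = (2.71×10^-8)(1110)/(8.235e-05) = 0.3653 Ω
Seg 2: A = 19 mm² = 1.900e-05 m²
R_2 = (1.60×10^-8)(2430)/(1.900e-05) = 2.046 Ω
Seg 3: A = 31.1 mm² = 3.110e-05 m²
R_3 = (2.71×10^-8)(1400)/(3.110e-05) = 1.22 Ω
R_total = R_1 + R_2 + R_3 = 3.63 Ω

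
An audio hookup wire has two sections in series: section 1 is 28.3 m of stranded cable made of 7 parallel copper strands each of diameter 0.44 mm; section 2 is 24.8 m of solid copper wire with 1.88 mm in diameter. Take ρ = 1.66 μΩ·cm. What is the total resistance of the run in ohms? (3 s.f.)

ρ = 1.66 μΩ·cm = 1.66×10^-8 Ω·m
Section 1: A_strand = π(2.2000e-04)² = 1.521e-07 m²; R₁ = ρL/(N·A_s) = (1.66×10^-8)(28.3)/(7×1.521e-07) = 0.4414 Ω
Section 2: A = π(d/2)² = π(9.4000e-04 m)² = 2.776e-06 m²
R₂ = (1.66×10^-8)(24.8)/(2.776e-06) = 0.1483 Ω
R = R₁ + R₂ = 0.590 Ω

0.590 Ω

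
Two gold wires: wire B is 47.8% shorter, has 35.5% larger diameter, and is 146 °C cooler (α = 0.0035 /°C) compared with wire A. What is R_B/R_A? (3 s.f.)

0.139

R ∝ ρL/d² with ρ ∝ (1+αΔT), so R_B/R_A = (1 − 47.8/100) × (1 + 35.5/100)⁻² × (1 − 0.0035×146)
= 0.522 × 0.5446 × 0.489 = 0.139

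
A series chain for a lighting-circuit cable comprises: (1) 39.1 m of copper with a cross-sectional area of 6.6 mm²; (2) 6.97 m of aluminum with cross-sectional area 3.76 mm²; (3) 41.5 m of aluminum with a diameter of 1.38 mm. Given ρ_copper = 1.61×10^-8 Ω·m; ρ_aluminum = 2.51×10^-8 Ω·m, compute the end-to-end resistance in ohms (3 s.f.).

0.838 Ω

Seg 1: A = 6.6 mm² = 6.600e-06 m²
R_1 = (1.61×10^-8)(39.1)/(6.600e-06) = 0.09538 Ω
Seg 2: A = 3.76 mm² = 3.760e-06 m²
R_2 = (2.51×10^-8)(6.97)/(3.760e-06) = 0.04653 Ω
Seg 3: A = π(d/2)² = π(6.9000e-04 m)² = 1.496e-06 m²
R_3 = (2.51×10^-8)(41.5)/(1.496e-06) = 0.6964 Ω
R_total = R_1 + R_2 + R_3 = 0.838 Ω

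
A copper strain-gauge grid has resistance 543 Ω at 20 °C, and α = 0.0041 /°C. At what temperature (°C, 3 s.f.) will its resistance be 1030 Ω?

239 °C

R = R₀(1 + α(T − T₀)) ⇒ T = T₀ + (R/R₀ − 1)/α
T = 20 + (1030/543 − 1)/0.0041 = 20 + (0.8969)/0.0041 = 239 °C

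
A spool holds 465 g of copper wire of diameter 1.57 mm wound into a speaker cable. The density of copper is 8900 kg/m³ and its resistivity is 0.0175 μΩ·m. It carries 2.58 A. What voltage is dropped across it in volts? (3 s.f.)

0.629 V

ρ = 0.0175 μΩ·m = 1.75×10^-8 Ω·m
A = π(d/2)² = π(7.8500e-04 m)² = 1.9359e-06 m²
L = m/(density·A) = 0.465/(8900×1.9359e-06) = 26.99 m
R = ρL/A = (1.75×10^-8)(26.99)/(1.9359e-06) = 0.244 Ω
V = IR = 2.58 × 0.244 = 0.629 V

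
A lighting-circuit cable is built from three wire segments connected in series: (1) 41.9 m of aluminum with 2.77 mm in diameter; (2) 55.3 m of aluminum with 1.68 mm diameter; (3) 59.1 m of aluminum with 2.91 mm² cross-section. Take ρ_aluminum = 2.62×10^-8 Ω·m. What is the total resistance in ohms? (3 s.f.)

Seg 1: A = π(d/2)² = π(1.3850e-03 m)² = 6.026e-06 m²
R_1 = (2.62×10^-8)(41.9)/(6.026e-06) = 0.1822 Ω
Seg 2: A = π(d/2)² = π(8.4000e-04 m)² = 2.217e-06 m²
R_2 = (2.62×10^-8)(55.3)/(2.217e-06) = 0.6536 Ω
Seg 3: A = 2.91 mm² = 2.910e-06 m²
R_3 = (2.62×10^-8)(59.1)/(2.910e-06) = 0.5321 Ω
R_total = R_1 + R_2 + R_3 = 1.37 Ω

1.37 Ω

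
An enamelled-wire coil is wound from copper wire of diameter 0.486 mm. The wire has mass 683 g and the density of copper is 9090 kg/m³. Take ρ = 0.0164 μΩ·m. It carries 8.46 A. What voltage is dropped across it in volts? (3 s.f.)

303 V

ρ = 0.0164 μΩ·m = 1.64×10^-8 Ω·m
A = π(d/2)² = π(2.4300e-04 m)² = 1.8551e-07 m²
L = m/(density·A) = 0.683/(9090×1.8551e-07) = 405 m
R = ρL/A = (1.64×10^-8)(405)/(1.8551e-07) = 35.81 Ω
V = IR = 8.46 × 35.81 = 303 V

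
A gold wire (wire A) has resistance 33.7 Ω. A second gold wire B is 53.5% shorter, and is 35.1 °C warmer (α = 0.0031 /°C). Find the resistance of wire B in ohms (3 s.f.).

R ∝ ρL/d² with ρ ∝ (1+αΔT), so R_B/R_A = (1 − 53.5/100) × (1 + 0.0031×35.1)
= 0.465 × 1.109 = 0.5156
R_B = 0.5156 × 33.7 = 17.4 Ω

17.4 Ω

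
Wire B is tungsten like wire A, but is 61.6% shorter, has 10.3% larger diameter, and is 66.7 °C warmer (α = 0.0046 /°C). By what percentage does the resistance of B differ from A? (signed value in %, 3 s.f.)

R ∝ ρL/d² with ρ ∝ (1+αΔT), so R_B/R_A = (1 − 61.6/100) × (1 + 10.3/100)⁻² × (1 + 0.0046×66.7)
= 0.384 × 0.822 × 1.307 = 0.4125
(R_B − R_A)/R_A = 0.4125 − 1 = -58.8%

-58.8%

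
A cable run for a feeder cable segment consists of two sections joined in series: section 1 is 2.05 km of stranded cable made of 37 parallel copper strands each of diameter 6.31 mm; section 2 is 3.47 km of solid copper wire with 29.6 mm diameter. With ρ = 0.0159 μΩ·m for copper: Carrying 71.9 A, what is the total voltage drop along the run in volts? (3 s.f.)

ρ = 0.0159 μΩ·m = 1.59×10^-8 Ω·m
Section 1: A_strand = π(3.1550e-03)² = 3.127e-05 m²; R₁ = ρL/(N·A_s) = (1.59×10^-8)(2050)/(37×3.127e-05) = 0.02817 Ω
Section 2: A = π(d/2)² = π(1.4800e-02 m)² = 6.881e-04 m²
R₂ = (1.59×10^-8)(3470)/(6.881e-04) = 0.08018 Ω
R = R₁ + R₂ = 0.1083 Ω
V = IR = 71.9 × 0.1083 = 7.79 V

7.79 V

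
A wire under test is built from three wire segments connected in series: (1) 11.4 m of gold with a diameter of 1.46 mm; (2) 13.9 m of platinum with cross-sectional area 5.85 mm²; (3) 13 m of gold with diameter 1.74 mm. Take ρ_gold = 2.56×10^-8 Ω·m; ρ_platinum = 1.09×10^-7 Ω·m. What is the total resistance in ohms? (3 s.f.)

Seg 1: A = π(d/2)² = π(7.3000e-04 m)² = 1.674e-06 m²
R_1 = (2.56×10^-8)(11.4)/(1.674e-06) = 0.1743 Ω
Seg 2: A = 5.85 mm² = 5.850e-06 m²
R_2 = (1.09×10^-7)(13.9)/(5.850e-06) = 0.259 Ω
Seg 3: A = π(d/2)² = π(8.7000e-04 m)² = 2.378e-06 m²
R_3 = (2.56×10^-8)(13)/(2.378e-06) = 0.14 Ω
R_total = R_1 + R_2 + R_3 = 0.573 Ω

0.573 Ω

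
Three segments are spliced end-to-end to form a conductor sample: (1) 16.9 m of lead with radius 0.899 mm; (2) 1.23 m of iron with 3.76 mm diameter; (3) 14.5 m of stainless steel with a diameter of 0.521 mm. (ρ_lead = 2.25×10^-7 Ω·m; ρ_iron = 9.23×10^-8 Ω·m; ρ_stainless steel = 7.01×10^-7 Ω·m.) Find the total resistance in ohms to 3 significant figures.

Seg 1: A = πr² = π(8.9900e-04 m)² = 2.539e-06 m²
R_1 = (2.25×10^-7)(16.9)/(2.539e-06) = 1.498 Ω
Seg 2: A = π(d/2)² = π(1.8800e-03 m)² = 1.110e-05 m²
R_2 = (9.23×10^-8)(1.23)/(1.110e-05) = 0.01022 Ω
Seg 3: A = π(d/2)² = π(2.6050e-04 m)² = 2.132e-07 m²
R_3 = (7.01×10^-7)(14.5)/(2.132e-07) = 47.68 Ω
R_total = R_1 + R_2 + R_3 = 49.2 Ω

49.2 Ω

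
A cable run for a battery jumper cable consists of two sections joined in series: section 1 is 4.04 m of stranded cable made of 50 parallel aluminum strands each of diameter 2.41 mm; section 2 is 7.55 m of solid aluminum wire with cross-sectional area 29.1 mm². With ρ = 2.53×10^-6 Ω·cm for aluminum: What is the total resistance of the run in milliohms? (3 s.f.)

7.01 mΩ

ρ = 2.53×10^-6 Ω·cm = 2.53×10^-8 Ω·m
Section 1: A_strand = π(1.2050e-03)² = 4.562e-06 m²; R₁ = ρL/(N·A_s) = (2.53×10^-8)(4.04)/(50×4.562e-06) = 4.481×10^-4 Ω
Section 2: A = 29.1 mm² = 2.910e-05 m²
R₂ = (2.53×10^-8)(7.55)/(2.910e-05) = 0.006564 Ω
R = R₁ + R₂ = 7.01 mΩ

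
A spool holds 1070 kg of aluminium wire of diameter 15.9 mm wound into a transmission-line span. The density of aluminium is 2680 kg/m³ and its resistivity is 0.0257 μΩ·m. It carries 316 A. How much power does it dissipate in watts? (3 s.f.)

26000 W

ρ = 0.0257 μΩ·m = 2.57×10^-8 Ω·m
A = π(d/2)² = π(7.9500e-03 m)² = 1.9856e-04 m²
L = m/(density·A) = 1070/(2680×1.9856e-04) = 2011 m
R = ρL/A = (2.57×10^-8)(2011)/(1.9856e-04) = 0.2603 Ω
P = I²R = (316)² × 0.2603 = 26000 W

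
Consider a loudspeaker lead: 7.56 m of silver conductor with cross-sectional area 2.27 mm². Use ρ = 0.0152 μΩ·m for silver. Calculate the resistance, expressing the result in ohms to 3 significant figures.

0.0506 Ω

ρ = 0.0152 μΩ·m = 1.52×10^-8 Ω·m
A = 2.27 mm² = 2.270e-06 m²
R = ρL/A = (1.52×10^-8)(7.56 m)/(2.270e-06 m²) = 0.0506 Ω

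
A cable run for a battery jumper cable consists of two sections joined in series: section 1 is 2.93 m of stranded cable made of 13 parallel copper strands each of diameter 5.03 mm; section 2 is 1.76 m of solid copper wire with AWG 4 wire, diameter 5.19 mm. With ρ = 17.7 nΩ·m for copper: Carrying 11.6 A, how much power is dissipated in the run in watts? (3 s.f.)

ρ = 17.7 nΩ·m = 1.77×10^-8 Ω·m
Section 1: A_strand = π(2.5150e-03)² = 1.987e-05 m²; R₁ = ρL/(N·A_s) = (1.77×10^-8)(2.93)/(13×1.987e-05) = 2.008×10^-4 Ω
Section 2: A = π(5.19/2 mm)² = π(2.5950e-03 m)² = 2.116e-05 m²
R₂ = (1.77×10^-8)(1.76)/(2.116e-05) = 0.001473 Ω
R = R₁ + R₂ = 0.001673 Ω
P = I²R = (11.6)² × 0.001673 = 0.225 W

0.225 W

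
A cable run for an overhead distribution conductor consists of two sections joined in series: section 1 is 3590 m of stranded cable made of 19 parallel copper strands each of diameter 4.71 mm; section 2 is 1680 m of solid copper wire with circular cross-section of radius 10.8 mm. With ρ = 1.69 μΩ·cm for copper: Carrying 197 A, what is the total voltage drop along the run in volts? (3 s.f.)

ρ = 1.69 μΩ·cm = 1.69×10^-8 Ω·m
Section 1: A_strand = π(2.3550e-03)² = 1.742e-05 m²; R₁ = ρL/(N·A_s) = (1.69×10^-8)(3590)/(19×1.742e-05) = 0.1833 Ω
Section 2: A = πr² = π(1.0800e-02 m)² = 3.664e-04 m²
R₂ = (1.69×10^-8)(1680)/(3.664e-04) = 0.07748 Ω
R = R₁ + R₂ = 0.2608 Ω
V = IR = 197 × 0.2608 = 51.4 V

51.4 V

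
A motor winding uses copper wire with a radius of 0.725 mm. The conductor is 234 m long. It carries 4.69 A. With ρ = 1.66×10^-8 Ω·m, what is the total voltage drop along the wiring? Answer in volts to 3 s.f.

A = πr² = π(7.2500e-04 m)² = 1.651e-06 m²
R = ρL/A = (1.66×10^-8)(234)/(1.651e-06) = 2.352 Ω
V = IR = 4.69 × 2.352 = 11.0 V

11.0 V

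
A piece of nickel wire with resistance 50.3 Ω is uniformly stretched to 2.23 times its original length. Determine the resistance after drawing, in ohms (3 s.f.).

250 Ω

Volume constant ⇒ A' = A/k with k = 2.23. R' = ρ(kL)/(A/k) = k²R.
R' = 4.973 × 50.3 = 250 Ω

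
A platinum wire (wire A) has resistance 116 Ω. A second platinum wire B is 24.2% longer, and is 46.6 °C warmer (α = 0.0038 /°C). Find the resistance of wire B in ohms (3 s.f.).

R ∝ ρL/d² with ρ ∝ (1+αΔT), so R_B/R_A = (1 + 24.2/100) × (1 + 0.0038×46.6)
= 1.242 × 1.177 = 1.462
R_B = 1.462 × 116 = 170 Ω

170 Ω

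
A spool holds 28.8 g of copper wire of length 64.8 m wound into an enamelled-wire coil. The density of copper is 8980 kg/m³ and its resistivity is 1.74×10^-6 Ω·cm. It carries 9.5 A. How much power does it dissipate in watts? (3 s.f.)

2060 W

ρ = 1.74×10^-6 Ω·cm = 1.74×10^-8 Ω·m
A = m/(density·L) = 0.0288/(8980×64.8) = 4.9493e-08 m²
R = ρL/A = (1.74×10^-8)(64.8)/(4.9493e-08) = 22.78 Ω
P = I²R = (9.5)² × 22.78 = 2060 W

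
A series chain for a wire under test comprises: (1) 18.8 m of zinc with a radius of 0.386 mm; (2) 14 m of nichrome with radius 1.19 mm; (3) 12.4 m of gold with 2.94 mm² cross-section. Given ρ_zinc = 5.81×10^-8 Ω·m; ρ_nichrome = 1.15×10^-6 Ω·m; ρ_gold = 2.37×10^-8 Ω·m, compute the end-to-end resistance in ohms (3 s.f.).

Seg 1: A = πr² = π(3.8600e-04 m)² = 4.681e-07 m²
R_1 = (5.81×10^-8)(18.8)/(4.681e-07) = 2.334 Ω
Seg 2: A = πr² = π(1.1900e-03 m)² = 4.449e-06 m²
R_2 = (1.15×10^-6)(14)/(4.449e-06) = 3.619 Ω
Seg 3: A = 2.94 mm² = 2.940e-06 m²
R_3 = (2.37×10^-8)(12.4)/(2.940e-06) = 0.09996 Ω
R_total = R_1 + R_2 + R_3 = 6.05 Ω

6.05 Ω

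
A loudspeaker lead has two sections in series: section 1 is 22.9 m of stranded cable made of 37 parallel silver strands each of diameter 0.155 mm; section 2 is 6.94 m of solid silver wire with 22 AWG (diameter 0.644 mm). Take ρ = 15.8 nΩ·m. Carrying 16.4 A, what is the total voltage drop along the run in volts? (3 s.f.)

ρ = 15.8 nΩ·m = 1.58×10^-8 Ω·m
Section 1: A_strand = π(7.7500e-05)² = 1.887e-08 m²; R₁ = ρL/(N·A_s) = (1.58×10^-8)(22.9)/(37×1.887e-08) = 0.5182 Ω
Section 2: A = π(0.644/2 mm)² = π(3.2200e-04 m)² = 3.257e-07 m²
R₂ = (1.58×10^-8)(6.94)/(3.257e-07) = 0.3366 Ω
R = R₁ + R₂ = 0.8549 Ω
V = IR = 16.4 × 0.8549 = 14.0 V

14.0 V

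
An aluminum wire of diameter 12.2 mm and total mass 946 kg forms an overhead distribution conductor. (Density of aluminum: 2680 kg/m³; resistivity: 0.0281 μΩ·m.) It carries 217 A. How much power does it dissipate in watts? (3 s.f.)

ρ = 0.0281 μΩ·m = 2.81×10^-8 Ω·m
A = π(d/2)² = π(6.1000e-03 m)² = 1.1690e-04 m²
L = m/(density·A) = 946/(2680×1.1690e-04) = 3020 m
R = ρL/A = (2.81×10^-8)(3020)/(1.1690e-04) = 0.7258 Ω
P = I²R = (217)² × 0.7258 = 34200 W

34200 W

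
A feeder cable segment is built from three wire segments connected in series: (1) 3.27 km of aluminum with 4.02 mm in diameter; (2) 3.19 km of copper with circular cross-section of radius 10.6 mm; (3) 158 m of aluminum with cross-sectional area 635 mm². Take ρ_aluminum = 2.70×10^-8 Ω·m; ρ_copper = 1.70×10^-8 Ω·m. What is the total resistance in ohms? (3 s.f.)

7.12 Ω

Seg 1: A = π(d/2)² = π(2.0100e-03 m)² = 1.269e-05 m²
R_1 = (2.70×10^-8)(3270)/(1.269e-05) = 6.956 Ω
Seg 2: A = πr² = π(1.0600e-02 m)² = 3.530e-04 m²
R_2 = (1.70×10^-8)(3190)/(3.530e-04) = 0.1536 Ω
Seg 3: A = 635 mm² = 6.350e-04 m²
R_3 = (2.70×10^-8)(158)/(6.350e-04) = 0.006718 Ω
R_total = R_1 + R_2 + R_3 = 7.12 Ω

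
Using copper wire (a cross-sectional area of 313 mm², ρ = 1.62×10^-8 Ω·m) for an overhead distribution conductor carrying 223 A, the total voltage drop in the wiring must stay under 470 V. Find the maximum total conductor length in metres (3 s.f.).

40700 m

A = 313 mm² = 3.130e-04 m²
L_max = V_max·A/(1·ρI) = (470)(3.130e-04)/(1.62×10^-8×223) = 40700 m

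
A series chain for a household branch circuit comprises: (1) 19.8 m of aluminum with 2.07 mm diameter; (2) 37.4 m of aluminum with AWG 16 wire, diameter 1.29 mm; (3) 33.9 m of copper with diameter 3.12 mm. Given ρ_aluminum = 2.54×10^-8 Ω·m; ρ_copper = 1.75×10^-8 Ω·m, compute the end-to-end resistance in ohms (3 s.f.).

Seg 1: A = π(d/2)² = π(1.0350e-03 m)² = 3.365e-06 m²
R_1 = (2.54×10^-8)(19.8)/(3.365e-06) = 0.1494 Ω
Seg 2: A = π(1.29/2 mm)² = π(6.4500e-04 m)² = 1.307e-06 m²
R_2 = (2.54×10^-8)(37.4)/(1.307e-06) = 0.7268 Ω
Seg 3: A = π(d/2)² = π(1.5600e-03 m)² = 7.645e-06 m²
R_3 = (1.75×10^-8)(33.9)/(7.645e-06) = 0.0776 Ω
R_total = R_1 + R_2 + R_3 = 0.954 Ω

0.954 Ω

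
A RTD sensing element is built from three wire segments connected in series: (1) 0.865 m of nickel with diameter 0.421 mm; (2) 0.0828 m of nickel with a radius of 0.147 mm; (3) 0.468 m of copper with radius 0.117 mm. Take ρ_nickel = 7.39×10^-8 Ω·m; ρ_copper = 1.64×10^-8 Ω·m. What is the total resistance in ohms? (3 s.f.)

0.728 Ω

Seg 1: A = π(d/2)² = π(2.1050e-04 m)² = 1.392e-07 m²
R_1 = (7.39×10^-8)(0.865)/(1.392e-07) = 0.4592 Ω
Seg 2: A = πr² = π(1.4700e-04 m)² = 6.789e-08 m²
R_2 = (7.39×10^-8)(0.0828)/(6.789e-08) = 0.09013 Ω
Seg 3: A = πr² = π(1.1700e-04 m)² = 4.301e-08 m²
R_3 = (1.64×10^-8)(0.468)/(4.301e-08) = 0.1785 Ω
R_total = R_1 + R_2 + R_3 = 0.728 Ω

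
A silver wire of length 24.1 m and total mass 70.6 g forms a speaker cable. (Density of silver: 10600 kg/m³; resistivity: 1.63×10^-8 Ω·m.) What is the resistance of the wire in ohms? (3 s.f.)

A = m/(density·L) = 0.0706/(10600×24.1) = 2.7636e-07 m²
R = ρL/A = (1.63×10^-8)(24.1)/(2.7636e-07) = 1.42 Ω

1.42 Ω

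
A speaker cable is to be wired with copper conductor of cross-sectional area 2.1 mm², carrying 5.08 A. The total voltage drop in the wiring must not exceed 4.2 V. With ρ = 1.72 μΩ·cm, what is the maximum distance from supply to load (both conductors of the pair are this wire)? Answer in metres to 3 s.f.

ρ = 1.72 μΩ·cm = 1.72×10^-8 Ω·m
A = 2.1 mm² = 2.100e-06 m²
L_max = V_max·A/(2·ρI) = (4.2)(2.100e-06)/(2×1.72×10^-8×5.08) = 50.5 m

50.5 m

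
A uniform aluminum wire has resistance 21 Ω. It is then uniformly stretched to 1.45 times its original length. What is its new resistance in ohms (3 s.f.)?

Volume constant ⇒ A' = A/k with k = 1.45. R' = ρ(kL)/(A/k) = k²R.
R' = 2.103 × 21 = 44.2 Ω

44.2 Ω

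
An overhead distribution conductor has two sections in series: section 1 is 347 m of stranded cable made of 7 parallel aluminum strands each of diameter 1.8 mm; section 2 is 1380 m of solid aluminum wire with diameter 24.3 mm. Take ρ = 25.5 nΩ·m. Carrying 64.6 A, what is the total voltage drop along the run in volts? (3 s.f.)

37.0 V

ρ = 25.5 nΩ·m = 2.55×10^-8 Ω·m
Section 1: A_strand = π(9.0000e-04)² = 2.545e-06 m²; R₁ = ρL/(N·A_s) = (2.55×10^-8)(347)/(7×2.545e-06) = 0.4967 Ω
Section 2: A = π(d/2)² = π(1.2150e-02 m)² = 4.638e-04 m²
R₂ = (2.55×10^-8)(1380)/(4.638e-04) = 0.07588 Ω
R = R₁ + R₂ = 0.5726 Ω
V = IR = 64.6 × 0.5726 = 37.0 V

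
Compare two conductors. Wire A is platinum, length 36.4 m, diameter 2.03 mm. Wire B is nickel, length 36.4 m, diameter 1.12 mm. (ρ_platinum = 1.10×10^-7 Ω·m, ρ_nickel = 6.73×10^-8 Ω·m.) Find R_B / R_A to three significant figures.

R ∝ ρL/d², so R_B/R_A = (ρ_B/ρ_A) × (d_A/d_B)²
= (6.73×10^-8/1.10×10^-7) × (2.03/1.12)² = 2.01

2.01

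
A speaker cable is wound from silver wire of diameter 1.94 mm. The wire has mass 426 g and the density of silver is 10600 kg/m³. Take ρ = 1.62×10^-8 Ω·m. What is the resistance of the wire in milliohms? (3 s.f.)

74.5 mΩ

A = π(d/2)² = π(9.7000e-04 m)² = 2.9559e-06 m²
L = m/(density·A) = 0.426/(10600×2.9559e-06) = 13.6 m
R = ρL/A = (1.62×10^-8)(13.6)/(2.9559e-06) = 74.5 mΩ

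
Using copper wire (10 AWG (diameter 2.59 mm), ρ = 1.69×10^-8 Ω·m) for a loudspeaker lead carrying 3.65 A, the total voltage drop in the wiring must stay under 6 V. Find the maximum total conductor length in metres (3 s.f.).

512 m

A = π(2.59/2 mm)² = π(1.2950e-03 m)² = 5.269e-06 m²
L_max = V_max·A/(1·ρI) = (6)(5.269e-06)/(1.69×10^-8×3.65) = 512 m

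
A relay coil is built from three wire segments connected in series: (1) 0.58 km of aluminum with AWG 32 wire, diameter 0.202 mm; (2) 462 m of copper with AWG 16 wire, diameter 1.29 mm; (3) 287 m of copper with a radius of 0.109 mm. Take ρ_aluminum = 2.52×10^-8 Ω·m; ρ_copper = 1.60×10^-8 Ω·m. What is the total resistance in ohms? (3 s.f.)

Seg 1: A = π(0.202/2 mm)² = π(1.0100e-04 m)² = 3.205e-08 m²
R_1 = (2.52×10^-8)(580)/(3.205e-08) = 456.1 Ω
Seg 2: A = π(1.29/2 mm)² = π(6.4500e-04 m)² = 1.307e-06 m²
R_2 = (1.60×10^-8)(462)/(1.307e-06) = 5.656 Ω
Seg 3: A = πr² = π(1.0900e-04 m)² = 3.733e-08 m²
R_3 = (1.60×10^-8)(287)/(3.733e-08) = 123 Ω
R_total = R_1 + R_2 + R_3 = 585 Ω

585 Ω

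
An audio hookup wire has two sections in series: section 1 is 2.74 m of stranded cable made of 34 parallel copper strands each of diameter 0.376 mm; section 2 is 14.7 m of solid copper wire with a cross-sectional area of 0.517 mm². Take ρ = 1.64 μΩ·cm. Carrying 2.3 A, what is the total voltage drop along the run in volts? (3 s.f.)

1.10 V

ρ = 1.64 μΩ·cm = 1.64×10^-8 Ω·m
Section 1: A_strand = π(1.8800e-04)² = 1.110e-07 m²; R₁ = ρL/(N·A_s) = (1.64×10^-8)(2.74)/(34×1.110e-07) = 0.0119 Ω
Section 2: A = 0.517 mm² = 5.170e-07 m²
R₂ = (1.64×10^-8)(14.7)/(5.170e-07) = 0.4663 Ω
R = R₁ + R₂ = 0.4782 Ω
V = IR = 2.3 × 0.4782 = 1.10 V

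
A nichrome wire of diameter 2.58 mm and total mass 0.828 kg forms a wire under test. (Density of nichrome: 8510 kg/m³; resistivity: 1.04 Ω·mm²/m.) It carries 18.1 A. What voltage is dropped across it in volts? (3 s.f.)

ρ = 1.04 Ω·mm²/m = 1.04×10^-6 Ω·m
A = π(d/2)² = π(1.2900e-03 m)² = 5.2279e-06 m²
L = m/(density·A) = 0.828/(8510×5.2279e-06) = 18.61 m
R = ρL/A = (1.04×10^-6)(18.61)/(5.2279e-06) = 3.702 Ω
V = IR = 18.1 × 3.702 = 67.0 V

67.0 V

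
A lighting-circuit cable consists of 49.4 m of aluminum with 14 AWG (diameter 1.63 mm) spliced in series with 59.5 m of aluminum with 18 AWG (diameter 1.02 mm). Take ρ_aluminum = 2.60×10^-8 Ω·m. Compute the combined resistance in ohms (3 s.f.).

2.51 Ω

Segment 1: A = π(1.63/2 mm)² = π(8.1500e-04 m)² = 2.087e-06 m²
R₁ = ρL/A = (2.60×10^-8)(49.4)/(2.087e-06) = 0.6155 Ω
Segment 2: A = π(1.02/2 mm)² = π(5.1000e-04 m)² = 8.171e-07 m²
R₂ = (2.60×10^-8)(59.5)/(8.171e-07) = 1.893 Ω
R = R₁ + R₂ = 2.51 Ω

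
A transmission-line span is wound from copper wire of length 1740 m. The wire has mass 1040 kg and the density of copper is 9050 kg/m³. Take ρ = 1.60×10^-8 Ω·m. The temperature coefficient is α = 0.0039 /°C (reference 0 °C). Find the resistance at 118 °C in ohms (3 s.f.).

A = m/(density·L) = 1040/(9050×1740) = 6.6044e-05 m²
R = ρL/A = (1.60×10^-8)(1740)/(6.6044e-05) = 0.4215 Ω
R(118 °C) = 0.4215 × (1 + 0.0039×118) = 0.616 Ω

0.616 Ω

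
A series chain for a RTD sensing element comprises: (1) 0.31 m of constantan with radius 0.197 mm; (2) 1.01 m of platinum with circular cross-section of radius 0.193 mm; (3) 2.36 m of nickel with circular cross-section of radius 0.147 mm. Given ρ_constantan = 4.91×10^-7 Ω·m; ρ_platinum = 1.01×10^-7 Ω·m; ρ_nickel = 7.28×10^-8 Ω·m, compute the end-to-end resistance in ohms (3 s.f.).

Seg 1: A = πr² = π(1.9700e-04 m)² = 1.219e-07 m²
R_1 = (4.91×10^-7)(0.31)/(1.219e-07) = 1.248 Ω
Seg 2: A = πr² = π(1.9300e-04 m)² = 1.170e-07 m²
R_2 = (1.01×10^-7)(1.01)/(1.170e-07) = 0.8717 Ω
Seg 3: A = πr² = π(1.4700e-04 m)² = 6.789e-08 m²
R_3 = (7.28×10^-8)(2.36)/(6.789e-08) = 2.531 Ω
R_total = R_1 + R_2 + R_3 = 4.65 Ω

4.65 Ω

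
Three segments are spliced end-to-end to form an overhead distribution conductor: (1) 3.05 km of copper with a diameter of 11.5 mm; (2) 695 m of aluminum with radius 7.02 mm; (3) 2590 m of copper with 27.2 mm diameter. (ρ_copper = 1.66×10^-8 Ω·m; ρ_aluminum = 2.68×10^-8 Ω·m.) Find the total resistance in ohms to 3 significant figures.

0.682 Ω

Seg 1: A = π(d/2)² = π(5.7500e-03 m)² = 1.039e-04 m²
R_1 = (1.66×10^-8)(3050)/(1.039e-04) = 0.4874 Ω
Seg 2: A = πr² = π(7.0200e-03 m)² = 1.548e-04 m²
R_2 = (2.68×10^-8)(695)/(1.548e-04) = 0.1203 Ω
Seg 3: A = π(d/2)² = π(1.3600e-02 m)² = 5.811e-04 m²
R_3 = (1.66×10^-8)(2590)/(5.811e-04) = 0.07399 Ω
R_total = R_1 + R_2 + R_3 = 0.682 Ω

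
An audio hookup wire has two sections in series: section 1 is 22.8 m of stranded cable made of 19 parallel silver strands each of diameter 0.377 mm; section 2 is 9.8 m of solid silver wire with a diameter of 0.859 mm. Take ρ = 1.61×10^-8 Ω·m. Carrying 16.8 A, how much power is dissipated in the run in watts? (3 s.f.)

126 W

Section 1: A_strand = π(1.8850e-04)² = 1.116e-07 m²; R₁ = ρL/(N·A_s) = (1.61×10^-8)(22.8)/(19×1.116e-07) = 0.1731 Ω
Section 2: A = π(d/2)² = π(4.2950e-04 m)² = 5.795e-07 m²
R₂ = (1.61×10^-8)(9.8)/(5.795e-07) = 0.2723 Ω
R = R₁ + R₂ = 0.4453 Ω
P = I²R = (16.8)² × 0.4453 = 126 W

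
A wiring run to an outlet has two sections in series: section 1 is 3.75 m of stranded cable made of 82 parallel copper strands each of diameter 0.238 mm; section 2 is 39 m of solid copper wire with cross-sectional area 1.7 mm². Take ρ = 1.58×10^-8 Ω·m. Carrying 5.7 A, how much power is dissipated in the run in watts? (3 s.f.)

Section 1: A_strand = π(1.1900e-04)² = 4.449e-08 m²; R₁ = ρL/(N·A_s) = (1.58×10^-8)(3.75)/(82×4.449e-08) = 0.01624 Ω
Section 2: A = 1.7 mm² = 1.700e-06 m²
R₂ = (1.58×10^-8)(39)/(1.700e-06) = 0.3625 Ω
R = R₁ + R₂ = 0.3787 Ω
P = I²R = (5.7)² × 0.3787 = 12.3 W

12.3 W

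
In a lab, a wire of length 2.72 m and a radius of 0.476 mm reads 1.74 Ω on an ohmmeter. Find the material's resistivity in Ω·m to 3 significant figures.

4.55×10^-7 Ω·m

A = πr² = π(4.7600e-04 m)² = 7.118e-07 m²
ρ = RA/L = (1.74)(7.118e-07)/(2.72) = 4.55×10^-7 Ω·m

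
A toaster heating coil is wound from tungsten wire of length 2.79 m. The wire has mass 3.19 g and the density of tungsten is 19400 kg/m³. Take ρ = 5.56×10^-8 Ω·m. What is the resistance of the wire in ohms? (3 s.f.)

2.63 Ω

A = m/(density·L) = 0.00319/(19400×2.79) = 5.8937e-08 m²
R = ρL/A = (5.56×10^-8)(2.79)/(5.8937e-08) = 2.63 Ω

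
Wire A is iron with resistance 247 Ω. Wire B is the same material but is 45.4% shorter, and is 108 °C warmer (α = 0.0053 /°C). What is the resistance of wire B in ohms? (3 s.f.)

R ∝ ρL/d² with ρ ∝ (1+αΔT), so R_B/R_A = (1 − 45.4/100) × (1 + 0.0053×108)
= 0.546 × 1.572 = 0.8585
R_B = 0.8585 × 247 = 212 Ω

212 Ω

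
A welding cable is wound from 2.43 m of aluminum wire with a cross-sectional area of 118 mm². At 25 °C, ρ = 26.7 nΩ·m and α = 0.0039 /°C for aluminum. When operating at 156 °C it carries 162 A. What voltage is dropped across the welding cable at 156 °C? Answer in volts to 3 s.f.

ρ = 26.7 nΩ·m = 2.67×10^-8 Ω·m
A = 118 mm² = 1.180e-04 m²
R₍25₎ = ρL/A = (2.67×10^-8)(2.43)/(1.180e-04) = 5.498×10^-4 Ω
R₍156₎ = R₍25₎(1 + αΔT) = 5.498×10^-4 × (1 + 0.0039×131) = 8.308×10^-4 Ω
V = IR = 162 × 8.308×10^-4 = 0.135 V

0.135 V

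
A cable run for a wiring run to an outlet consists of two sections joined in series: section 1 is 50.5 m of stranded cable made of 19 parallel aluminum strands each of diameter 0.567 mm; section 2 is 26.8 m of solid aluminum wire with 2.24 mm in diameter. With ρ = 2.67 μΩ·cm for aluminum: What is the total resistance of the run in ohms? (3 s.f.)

ρ = 2.67 μΩ·cm = 2.67×10^-8 Ω·m
Section 1: A_strand = π(2.8350e-04)² = 2.525e-07 m²; R₁ = ρL/(N·A_s) = (2.67×10^-8)(50.5)/(19×2.525e-07) = 0.2811 Ω
Section 2: A = π(d/2)² = π(1.1200e-03 m)² = 3.941e-06 m²
R₂ = (2.67×10^-8)(26.8)/(3.941e-06) = 0.1816 Ω
R = R₁ + R₂ = 0.463 Ω

0.463 Ω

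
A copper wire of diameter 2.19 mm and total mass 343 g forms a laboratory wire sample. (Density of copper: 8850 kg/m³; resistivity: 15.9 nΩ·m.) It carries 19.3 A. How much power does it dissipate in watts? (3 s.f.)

ρ = 15.9 nΩ·m = 1.59×10^-8 Ω·m
A = π(d/2)² = π(1.0950e-03 m)² = 3.7668e-06 m²
L = m/(density·A) = 0.343/(8850×3.7668e-06) = 10.29 m
R = ρL/A = (1.59×10^-8)(10.29)/(3.7668e-06) = 0.04343 Ω
P = I²R = (19.3)² × 0.04343 = 16.2 W

16.2 W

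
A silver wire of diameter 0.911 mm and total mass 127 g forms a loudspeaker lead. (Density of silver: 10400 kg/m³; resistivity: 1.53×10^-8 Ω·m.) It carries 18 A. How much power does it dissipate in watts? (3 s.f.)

A = π(d/2)² = π(4.5550e-04 m)² = 6.5182e-07 m²
L = m/(density·A) = 0.127/(10400×6.5182e-07) = 18.73 m
R = ρL/A = (1.53×10^-8)(18.73)/(6.5182e-07) = 0.4398 Ω
P = I²R = (18)² × 0.4398 = 142 W

142 W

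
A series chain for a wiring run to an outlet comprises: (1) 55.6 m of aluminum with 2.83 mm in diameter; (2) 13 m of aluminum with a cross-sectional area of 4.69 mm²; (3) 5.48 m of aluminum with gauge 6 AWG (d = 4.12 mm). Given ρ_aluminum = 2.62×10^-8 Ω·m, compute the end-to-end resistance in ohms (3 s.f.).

Seg 1: A = π(d/2)² = π(1.4150e-03 m)² = 6.290e-06 m²
R_1 = (2.62×10^-8)(55.6)/(6.290e-06) = 0.2316 Ω
Seg 2: A = 4.69 mm² = 4.690e-06 m²
R_2 = (2.62×10^-8)(13)/(4.690e-06) = 0.07262 Ω
Seg 3: A = π(4.12/2 mm)² = π(2.0600e-03 m)² = 1.333e-05 m²
R_3 = (2.62×10^-8)(5.48)/(1.333e-05) = 0.01077 Ω
R_total = R_1 + R_2 + R_3 = 0.315 Ω

0.315 Ω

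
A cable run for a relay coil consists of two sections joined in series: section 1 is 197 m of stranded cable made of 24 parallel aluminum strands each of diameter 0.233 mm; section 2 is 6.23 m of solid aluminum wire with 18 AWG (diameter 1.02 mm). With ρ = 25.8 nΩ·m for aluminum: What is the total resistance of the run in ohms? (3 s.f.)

ρ = 25.8 nΩ·m = 2.58×10^-8 Ω·m
Section 1: A_strand = π(1.1650e-04)² = 4.264e-08 m²; R₁ = ρL/(N·A_s) = (2.58×10^-8)(197)/(24×4.264e-08) = 4.967 Ω
Section 2: A = π(1.02/2 mm)² = π(5.1000e-04 m)² = 8.171e-07 m²
R₂ = (2.58×10^-8)(6.23)/(8.171e-07) = 0.1967 Ω
R = R₁ + R₂ = 5.16 Ω

5.16 Ω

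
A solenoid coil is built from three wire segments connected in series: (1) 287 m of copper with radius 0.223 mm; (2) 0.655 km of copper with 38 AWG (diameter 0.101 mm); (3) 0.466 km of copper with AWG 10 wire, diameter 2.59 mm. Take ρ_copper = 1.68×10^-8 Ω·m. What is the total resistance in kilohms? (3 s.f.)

1.41 kΩ

Seg 1: A = πr² = π(2.2300e-04 m)² = 1.562e-07 m²
R_1 = (1.68×10^-8)(287)/(1.562e-07) = 30.86 Ω
Seg 2: A = π(0.101/2 mm)² = π(5.0500e-05 m)² = 8.012e-09 m²
R_2 = (1.68×10^-8)(655)/(8.012e-09) = 1373 Ω
Seg 3: A = π(2.59/2 mm)² = π(1.2950e-03 m)² = 5.269e-06 m²
R_3 = (1.68×10^-8)(466)/(5.269e-06) = 1.486 Ω
R_total = R_1 + R_2 + R_3 = 1.41 kΩ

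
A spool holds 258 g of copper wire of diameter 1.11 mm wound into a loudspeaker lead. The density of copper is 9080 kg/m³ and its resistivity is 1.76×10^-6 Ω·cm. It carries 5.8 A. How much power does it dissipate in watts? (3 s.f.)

18.0 W

ρ = 1.76×10^-6 Ω·cm = 1.76×10^-8 Ω·m
A = π(d/2)² = π(5.5500e-04 m)² = 9.6769e-07 m²
L = m/(density·A) = 0.258/(9080×9.6769e-07) = 29.36 m
R = ρL/A = (1.76×10^-8)(29.36)/(9.6769e-07) = 0.534 Ω
P = I²R = (5.8)² × 0.534 = 18.0 W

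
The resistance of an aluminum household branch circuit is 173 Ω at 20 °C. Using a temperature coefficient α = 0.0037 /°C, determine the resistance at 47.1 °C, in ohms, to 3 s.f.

190 Ω

ΔT = 47.1 − 20 = 27.1 °C
R = R₀(1 + αΔT) = 173 × (1 + 0.0037×27.1) = 173 × 1.1 = 190 Ω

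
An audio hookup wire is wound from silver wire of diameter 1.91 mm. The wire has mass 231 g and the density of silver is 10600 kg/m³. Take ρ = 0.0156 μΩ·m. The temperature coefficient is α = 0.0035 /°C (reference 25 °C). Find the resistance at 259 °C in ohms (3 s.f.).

0.0753 Ω

ρ = 0.0156 μΩ·m = 1.56×10^-8 Ω·m
A = π(d/2)² = π(9.5500e-04 m)² = 2.8652e-06 m²
L = m/(density·A) = 0.231/(10600×2.8652e-06) = 7.606 m
R = ρL/A = (1.56×10^-8)(7.606)/(2.8652e-06) = 0.04141 Ω
R(259 °C) = 0.04141 × (1 + 0.0035×234) = 0.0753 Ω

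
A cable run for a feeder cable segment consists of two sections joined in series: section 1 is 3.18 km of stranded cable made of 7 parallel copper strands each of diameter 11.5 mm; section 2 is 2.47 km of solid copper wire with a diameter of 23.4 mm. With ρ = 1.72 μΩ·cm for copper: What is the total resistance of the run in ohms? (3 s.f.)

ρ = 1.72 μΩ·cm = 1.72×10^-8 Ω·m
Section 1: A_strand = π(5.7500e-03)² = 1.039e-04 m²; R₁ = ρL/(N·A_s) = (1.72×10^-8)(3180)/(7×1.039e-04) = 0.07523 Ω
Section 2: A = π(d/2)² = π(1.1700e-02 m)² = 4.301e-04 m²
R₂ = (1.72×10^-8)(2470)/(4.301e-04) = 0.09879 Ω
R = R₁ + R₂ = 0.174 Ω

0.174 Ω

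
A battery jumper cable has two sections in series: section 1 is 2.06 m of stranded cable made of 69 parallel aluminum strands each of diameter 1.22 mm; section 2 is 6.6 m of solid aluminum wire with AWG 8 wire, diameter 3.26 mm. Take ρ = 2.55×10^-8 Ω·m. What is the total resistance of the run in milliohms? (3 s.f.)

Section 1: A_strand = π(6.1000e-04)² = 1.169e-06 m²; R₁ = ρL/(N·A_s) = (2.55×10^-8)(2.06)/(69×1.169e-06) = 6.513×10^-4 Ω
Section 2: A = π(3.26/2 mm)² = π(1.6300e-03 m)² = 8.347e-06 m²
R₂ = (2.55×10^-8)(6.6)/(8.347e-06) = 0.02016 Ω
R = R₁ + R₂ = 20.8 mΩ

20.8 mΩ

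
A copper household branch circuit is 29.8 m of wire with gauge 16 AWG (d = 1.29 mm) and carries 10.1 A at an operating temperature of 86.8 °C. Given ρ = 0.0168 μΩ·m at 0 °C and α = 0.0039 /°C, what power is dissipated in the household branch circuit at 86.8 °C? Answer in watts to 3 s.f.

52.3 W

ρ = 0.0168 μΩ·m = 1.68×10^-8 Ω·m
A = π(1.29/2 mm)² = π(6.4500e-04 m)² = 1.307e-06 m²
R₍0₎ = ρL/A = (1.68×10^-8)(29.8)/(1.307e-06) = 0.3831 Ω
R₍86.8₎ = R₍0₎(1 + αΔT) = 0.3831 × (1 + 0.0039×86.8) = 0.5127 Ω
P = I²R = (10.1)² × 0.5127 = 52.3 W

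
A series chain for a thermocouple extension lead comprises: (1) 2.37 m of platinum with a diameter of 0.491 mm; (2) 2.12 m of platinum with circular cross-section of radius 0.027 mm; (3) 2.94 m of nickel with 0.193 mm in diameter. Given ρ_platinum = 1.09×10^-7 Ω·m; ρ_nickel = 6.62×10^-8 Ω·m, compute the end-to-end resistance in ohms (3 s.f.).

109 Ω

Seg 1: A = π(d/2)² = π(2.4550e-04 m)² = 1.893e-07 m²
R_1 = (1.09×10^-7)(2.37)/(1.893e-07) = 1.364 Ω
Seg 2: A = πr² = π(2.7000e-05 m)² = 2.290e-09 m²
R_2 = (1.09×10^-7)(2.12)/(2.290e-09) = 100.9 Ω
Seg 3: A = π(d/2)² = π(9.6500e-05 m)² = 2.926e-08 m²
R_3 = (6.62×10^-8)(2.94)/(2.926e-08) = 6.653 Ω
R_total = R_1 + R_2 + R_3 = 109 Ω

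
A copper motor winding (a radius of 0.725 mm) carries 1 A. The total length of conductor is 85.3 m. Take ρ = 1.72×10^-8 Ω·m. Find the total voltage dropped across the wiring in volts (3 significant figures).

0.888 V

A = πr² = π(7.2500e-04 m)² = 1.651e-06 m²
R = ρL/A = (1.72×10^-8)(85.3)/(1.651e-06) = 0.8885 Ω
V = IR = 1 × 0.8885 = 0.888 V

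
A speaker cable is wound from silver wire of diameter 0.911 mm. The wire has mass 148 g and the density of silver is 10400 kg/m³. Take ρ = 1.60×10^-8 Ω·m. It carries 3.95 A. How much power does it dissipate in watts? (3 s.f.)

A = π(d/2)² = π(4.5550e-04 m)² = 6.5182e-07 m²
L = m/(density·A) = 0.148/(10400×6.5182e-07) = 21.83 m
R = ρL/A = (1.60×10^-8)(21.83)/(6.5182e-07) = 0.5359 Ω
P = I²R = (3.95)² × 0.5359 = 8.36 W

8.36 W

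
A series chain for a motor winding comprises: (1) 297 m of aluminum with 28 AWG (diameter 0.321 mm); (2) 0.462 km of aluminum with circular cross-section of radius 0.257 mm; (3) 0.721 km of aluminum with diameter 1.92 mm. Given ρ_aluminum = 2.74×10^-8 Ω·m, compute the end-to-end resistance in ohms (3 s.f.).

168 Ω

Seg 1: A = π(0.321/2 mm)² = π(1.6050e-04 m)² = 8.093e-08 m²
R_1 = (2.74×10^-8)(297)/(8.093e-08) = 100.6 Ω
Seg 2: A = πr² = π(2.5700e-04 m)² = 2.075e-07 m²
R_2 = (2.74×10^-8)(462)/(2.075e-07) = 61.01 Ω
Seg 3: A = π(d/2)² = π(9.6000e-04 m)² = 2.895e-06 m²
R_3 = (2.74×10^-8)(721)/(2.895e-06) = 6.823 Ω
R_total = R_1 + R_2 + R_3 = 168 Ω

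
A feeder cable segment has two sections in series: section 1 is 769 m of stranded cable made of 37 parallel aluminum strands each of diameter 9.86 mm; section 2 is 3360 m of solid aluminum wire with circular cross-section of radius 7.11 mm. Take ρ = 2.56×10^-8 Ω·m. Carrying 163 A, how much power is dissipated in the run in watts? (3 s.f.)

Section 1: A_strand = π(4.9300e-03)² = 7.636e-05 m²; R₁ = ρL/(N·A_s) = (2.56×10^-8)(769)/(37×7.636e-05) = 0.006968 Ω
Section 2: A = πr² = π(7.1100e-03 m)² = 1.588e-04 m²
R₂ = (2.56×10^-8)(3360)/(1.588e-04) = 0.5416 Ω
R = R₁ + R₂ = 0.5486 Ω
P = I²R = (163)² × 0.5486 = 14600 W

14600 W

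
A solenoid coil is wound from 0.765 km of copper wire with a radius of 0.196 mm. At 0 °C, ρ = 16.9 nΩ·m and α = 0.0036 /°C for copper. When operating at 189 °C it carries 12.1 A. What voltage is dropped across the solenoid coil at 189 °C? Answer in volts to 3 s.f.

2180 V

ρ = 16.9 nΩ·m = 1.69×10^-8 Ω·m
A = πr² = π(1.9600e-04 m)² = 1.207e-07 m²
R₍0₎ = ρL/A = (1.69×10^-8)(765)/(1.207e-07) = 107.1 Ω
R₍189₎ = R₍0₎(1 + αΔT) = 107.1 × (1 + 0.0036×189) = 180 Ω
V = IR = 12.1 × 180 = 2180 V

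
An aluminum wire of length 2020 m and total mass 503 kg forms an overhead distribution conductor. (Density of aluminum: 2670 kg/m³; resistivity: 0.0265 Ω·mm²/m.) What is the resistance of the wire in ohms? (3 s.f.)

0.574 Ω

ρ = 0.0265 Ω·mm²/m = 2.65×10^-8 Ω·m
A = m/(density·L) = 503/(2670×2020) = 9.3262e-05 m²
R = ρL/A = (2.65×10^-8)(2020)/(9.3262e-05) = 0.574 Ω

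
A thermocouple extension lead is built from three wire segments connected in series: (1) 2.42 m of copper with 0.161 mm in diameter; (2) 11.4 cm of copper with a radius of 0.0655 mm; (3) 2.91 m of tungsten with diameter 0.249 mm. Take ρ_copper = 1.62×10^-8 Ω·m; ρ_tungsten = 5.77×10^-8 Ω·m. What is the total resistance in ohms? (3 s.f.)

Seg 1: A = π(d/2)² = π(8.0500e-05 m)² = 2.036e-08 m²
R_1 = (1.62×10^-8)(2.42)/(2.036e-08) = 1.926 Ω
Seg 2: A = πr² = π(6.5500e-05 m)² = 1.348e-08 m²
R_2 = (1.62×10^-8)(0.114)/(1.348e-08) = 0.137 Ω
Seg 3: A = π(d/2)² = π(1.2450e-04 m)² = 4.870e-08 m²
R_3 = (5.77×10^-8)(2.91)/(4.870e-08) = 3.448 Ω
R_total = R_1 + R_2 + R_3 = 5.51 Ω

5.51 Ω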